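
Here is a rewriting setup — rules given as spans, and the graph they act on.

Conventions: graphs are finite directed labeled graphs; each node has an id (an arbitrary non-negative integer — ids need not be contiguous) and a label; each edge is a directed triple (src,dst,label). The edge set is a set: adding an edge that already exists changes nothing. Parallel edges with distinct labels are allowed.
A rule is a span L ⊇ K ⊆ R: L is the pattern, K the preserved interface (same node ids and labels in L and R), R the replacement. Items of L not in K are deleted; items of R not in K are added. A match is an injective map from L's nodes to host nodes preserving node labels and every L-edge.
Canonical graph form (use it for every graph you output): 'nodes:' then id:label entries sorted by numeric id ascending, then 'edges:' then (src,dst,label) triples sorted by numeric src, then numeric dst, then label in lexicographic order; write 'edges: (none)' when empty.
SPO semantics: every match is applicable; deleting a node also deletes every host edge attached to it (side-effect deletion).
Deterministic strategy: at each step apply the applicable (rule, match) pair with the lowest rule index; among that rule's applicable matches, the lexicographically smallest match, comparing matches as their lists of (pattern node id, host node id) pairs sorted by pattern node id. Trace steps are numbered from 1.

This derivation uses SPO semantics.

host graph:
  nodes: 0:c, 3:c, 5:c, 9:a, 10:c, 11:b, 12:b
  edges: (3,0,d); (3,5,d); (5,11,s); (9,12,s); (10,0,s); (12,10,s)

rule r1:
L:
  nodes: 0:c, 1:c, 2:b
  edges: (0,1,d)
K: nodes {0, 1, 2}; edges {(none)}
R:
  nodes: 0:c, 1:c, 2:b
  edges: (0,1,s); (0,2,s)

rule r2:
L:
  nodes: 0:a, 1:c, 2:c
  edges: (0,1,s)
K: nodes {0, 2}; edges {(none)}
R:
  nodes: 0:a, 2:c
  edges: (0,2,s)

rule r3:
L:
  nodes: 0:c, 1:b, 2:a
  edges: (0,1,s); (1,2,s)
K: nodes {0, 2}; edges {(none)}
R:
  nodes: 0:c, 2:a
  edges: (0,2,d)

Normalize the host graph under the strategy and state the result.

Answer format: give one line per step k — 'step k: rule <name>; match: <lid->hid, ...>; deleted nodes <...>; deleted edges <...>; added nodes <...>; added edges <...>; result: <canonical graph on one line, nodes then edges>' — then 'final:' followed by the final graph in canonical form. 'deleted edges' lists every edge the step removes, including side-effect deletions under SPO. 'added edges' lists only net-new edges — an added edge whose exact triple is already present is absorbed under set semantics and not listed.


step 1: rule r1; match: 0->3, 1->0, 2->11; deleted nodes (none); deleted edges (3,0,d); added nodes (none); added edges (3,0,s); (3,11,s); result: nodes: 0:c, 3:c, 5:c, 9:a, 10:c, 11:b, 12:b edges: (3,0,s); (3,5,d); (3,11,s); (5,11,s); (9,12,s); (10,0,s); (12,10,s)
step 2: rule r1; match: 0->3, 1->5, 2->11; deleted nodes (none); deleted edges (3,5,d); added nodes (none); added edges (3,5,s); result: nodes: 0:c, 3:c, 5:c, 9:a, 10:c, 11:b, 12:b edges: (3,0,s); (3,5,s); (3,11,s); (5,11,s); (9,12,s); (10,0,s); (12,10,s)
final:
nodes: 0:c, 3:c, 5:c, 9:a, 10:c, 11:b, 12:b
edges: (3,0,s); (3,5,s); (3,11,s); (5,11,s); (9,12,s); (10,0,s); (12,10,s)


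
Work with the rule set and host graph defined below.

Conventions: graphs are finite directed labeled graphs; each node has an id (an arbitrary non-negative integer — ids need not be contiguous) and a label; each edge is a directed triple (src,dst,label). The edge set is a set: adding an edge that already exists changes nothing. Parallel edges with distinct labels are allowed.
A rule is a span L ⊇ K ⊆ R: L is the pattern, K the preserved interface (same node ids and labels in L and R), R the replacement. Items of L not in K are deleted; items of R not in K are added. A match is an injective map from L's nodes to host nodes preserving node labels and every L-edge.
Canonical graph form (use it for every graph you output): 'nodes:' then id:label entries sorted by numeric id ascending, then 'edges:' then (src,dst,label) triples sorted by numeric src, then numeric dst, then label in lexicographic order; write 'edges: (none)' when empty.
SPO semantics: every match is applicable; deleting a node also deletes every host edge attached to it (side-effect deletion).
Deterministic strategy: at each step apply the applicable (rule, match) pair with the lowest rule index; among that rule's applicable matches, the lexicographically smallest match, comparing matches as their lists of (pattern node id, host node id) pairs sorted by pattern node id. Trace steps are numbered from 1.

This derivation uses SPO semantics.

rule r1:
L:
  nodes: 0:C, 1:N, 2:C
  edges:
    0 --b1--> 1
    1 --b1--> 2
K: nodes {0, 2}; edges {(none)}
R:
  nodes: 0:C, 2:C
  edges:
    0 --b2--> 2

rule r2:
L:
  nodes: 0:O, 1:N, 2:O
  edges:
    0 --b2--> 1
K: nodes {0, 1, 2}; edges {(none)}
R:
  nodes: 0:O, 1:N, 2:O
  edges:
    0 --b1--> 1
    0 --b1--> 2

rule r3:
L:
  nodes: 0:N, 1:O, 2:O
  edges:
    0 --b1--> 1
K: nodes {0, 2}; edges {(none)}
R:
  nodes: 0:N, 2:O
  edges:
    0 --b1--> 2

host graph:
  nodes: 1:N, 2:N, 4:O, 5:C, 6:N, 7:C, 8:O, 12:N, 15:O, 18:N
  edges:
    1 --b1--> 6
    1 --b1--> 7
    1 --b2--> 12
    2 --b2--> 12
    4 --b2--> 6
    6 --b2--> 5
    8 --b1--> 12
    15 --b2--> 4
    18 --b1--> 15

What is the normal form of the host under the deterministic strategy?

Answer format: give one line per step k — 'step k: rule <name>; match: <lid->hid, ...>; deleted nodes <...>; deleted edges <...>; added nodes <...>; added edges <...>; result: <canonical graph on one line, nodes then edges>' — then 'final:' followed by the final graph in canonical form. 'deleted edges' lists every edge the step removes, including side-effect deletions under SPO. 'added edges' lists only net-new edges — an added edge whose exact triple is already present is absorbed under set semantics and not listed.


step 1: rule r2; match: 0->4, 1->6, 2->8; deleted nodes (none); deleted edges (4,6,b2); added nodes (none); added edges (4,6,b1); (4,8,b1); result: nodes: 1:N, 2:N, 4:O, 5:C, 6:N, 7:C, 8:O, 12:N, 15:O, 18:N edges: (1,6,b1); (1,7,b1); (1,12,b2); (2,12,b2); (4,6,b1); (4,8,b1); (6,5,b2); (8,12,b1); (15,4,b2); (18,15,b1)
step 2: rule r3; match: 0->18, 1->15, 2->4; deleted nodes 15; deleted edges (15,4,b2); (18,15,b1); added nodes (none); added edges (18,4,b1); result: nodes: 1:N, 2:N, 4:O, 5:C, 6:N, 7:C, 8:O, 12:N, 18:N edges: (1,6,b1); (1,7,b1); (1,12,b2); (2,12,b2); (4,6,b1); (4,8,b1); (6,5,b2); (8,12,b1); (18,4,b1)
step 3: rule r3; match: 0->18, 1->4, 2->8; deleted nodes 4; deleted edges (4,6,b1); (4,8,b1); (18,4,b1); added nodes (none); added edges (18,8,b1); result: nodes: 1:N, 2:N, 5:C, 6:N, 7:C, 8:O, 12:N, 18:N edges: (1,6,b1); (1,7,b1); (1,12,b2); (2,12,b2); (6,5,b2); (8,12,b1); (18,8,b1)
final:
nodes: 1:N, 2:N, 5:C, 6:N, 7:C, 8:O, 12:N, 18:N
edges: (1,6,b1); (1,7,b1); (1,12,b2); (2,12,b2); (6,5,b2); (8,12,b1); (18,8,b1)


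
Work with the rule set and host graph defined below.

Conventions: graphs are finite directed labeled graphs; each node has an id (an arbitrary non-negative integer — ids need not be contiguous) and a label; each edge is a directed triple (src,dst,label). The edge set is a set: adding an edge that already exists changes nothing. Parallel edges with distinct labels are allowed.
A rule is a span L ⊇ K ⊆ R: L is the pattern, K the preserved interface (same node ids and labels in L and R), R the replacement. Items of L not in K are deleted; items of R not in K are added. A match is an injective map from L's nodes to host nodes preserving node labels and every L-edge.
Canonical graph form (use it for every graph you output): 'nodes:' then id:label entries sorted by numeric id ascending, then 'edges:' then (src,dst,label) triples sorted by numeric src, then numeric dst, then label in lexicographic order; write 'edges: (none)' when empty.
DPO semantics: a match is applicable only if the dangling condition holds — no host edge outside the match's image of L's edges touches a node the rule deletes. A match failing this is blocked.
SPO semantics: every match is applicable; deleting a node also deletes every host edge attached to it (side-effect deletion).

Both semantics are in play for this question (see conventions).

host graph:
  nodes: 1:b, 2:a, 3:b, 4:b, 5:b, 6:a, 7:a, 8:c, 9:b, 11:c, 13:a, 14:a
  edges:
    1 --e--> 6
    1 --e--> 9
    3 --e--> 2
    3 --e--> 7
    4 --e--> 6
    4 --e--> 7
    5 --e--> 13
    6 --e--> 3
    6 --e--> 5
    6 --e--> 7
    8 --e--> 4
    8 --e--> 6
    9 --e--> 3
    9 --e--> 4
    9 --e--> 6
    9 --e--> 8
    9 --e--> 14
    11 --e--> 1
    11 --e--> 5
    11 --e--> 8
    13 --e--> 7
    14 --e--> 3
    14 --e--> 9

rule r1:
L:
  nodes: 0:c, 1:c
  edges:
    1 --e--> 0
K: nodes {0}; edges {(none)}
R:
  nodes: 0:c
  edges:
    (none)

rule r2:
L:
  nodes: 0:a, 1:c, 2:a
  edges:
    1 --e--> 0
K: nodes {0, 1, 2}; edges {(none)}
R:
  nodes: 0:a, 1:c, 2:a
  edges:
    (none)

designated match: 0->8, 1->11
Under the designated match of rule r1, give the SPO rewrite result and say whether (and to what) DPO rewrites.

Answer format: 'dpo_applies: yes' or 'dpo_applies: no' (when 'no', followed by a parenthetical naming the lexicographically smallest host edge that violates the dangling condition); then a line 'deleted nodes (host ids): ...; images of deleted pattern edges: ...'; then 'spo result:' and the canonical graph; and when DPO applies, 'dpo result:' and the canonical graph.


dpo_applies: no
(the rule deletes node 11, which keeps host edge (11,1,e) outside the match image — the dangling condition fails, DPO blocks; SPO proceeds and side-deletes such edges)
deleted nodes (host ids): 11; images of deleted pattern edges: (11,8,e)
spo result:
nodes: 1:b, 2:a, 3:b, 4:b, 5:b, 6:a, 7:a, 8:c, 9:b, 13:a, 14:a
edges: (1,6,e); (1,9,e); (3,2,e); (3,7,e); (4,6,e); (4,7,e); (5,13,e); (6,3,e); (6,5,e); (6,7,e); (8,4,e); (8,6,e); (9,3,e); (9,4,e); (9,6,e); (9,8,e); (9,14,e); (13,7,e); (14,3,e); (14,9,e)


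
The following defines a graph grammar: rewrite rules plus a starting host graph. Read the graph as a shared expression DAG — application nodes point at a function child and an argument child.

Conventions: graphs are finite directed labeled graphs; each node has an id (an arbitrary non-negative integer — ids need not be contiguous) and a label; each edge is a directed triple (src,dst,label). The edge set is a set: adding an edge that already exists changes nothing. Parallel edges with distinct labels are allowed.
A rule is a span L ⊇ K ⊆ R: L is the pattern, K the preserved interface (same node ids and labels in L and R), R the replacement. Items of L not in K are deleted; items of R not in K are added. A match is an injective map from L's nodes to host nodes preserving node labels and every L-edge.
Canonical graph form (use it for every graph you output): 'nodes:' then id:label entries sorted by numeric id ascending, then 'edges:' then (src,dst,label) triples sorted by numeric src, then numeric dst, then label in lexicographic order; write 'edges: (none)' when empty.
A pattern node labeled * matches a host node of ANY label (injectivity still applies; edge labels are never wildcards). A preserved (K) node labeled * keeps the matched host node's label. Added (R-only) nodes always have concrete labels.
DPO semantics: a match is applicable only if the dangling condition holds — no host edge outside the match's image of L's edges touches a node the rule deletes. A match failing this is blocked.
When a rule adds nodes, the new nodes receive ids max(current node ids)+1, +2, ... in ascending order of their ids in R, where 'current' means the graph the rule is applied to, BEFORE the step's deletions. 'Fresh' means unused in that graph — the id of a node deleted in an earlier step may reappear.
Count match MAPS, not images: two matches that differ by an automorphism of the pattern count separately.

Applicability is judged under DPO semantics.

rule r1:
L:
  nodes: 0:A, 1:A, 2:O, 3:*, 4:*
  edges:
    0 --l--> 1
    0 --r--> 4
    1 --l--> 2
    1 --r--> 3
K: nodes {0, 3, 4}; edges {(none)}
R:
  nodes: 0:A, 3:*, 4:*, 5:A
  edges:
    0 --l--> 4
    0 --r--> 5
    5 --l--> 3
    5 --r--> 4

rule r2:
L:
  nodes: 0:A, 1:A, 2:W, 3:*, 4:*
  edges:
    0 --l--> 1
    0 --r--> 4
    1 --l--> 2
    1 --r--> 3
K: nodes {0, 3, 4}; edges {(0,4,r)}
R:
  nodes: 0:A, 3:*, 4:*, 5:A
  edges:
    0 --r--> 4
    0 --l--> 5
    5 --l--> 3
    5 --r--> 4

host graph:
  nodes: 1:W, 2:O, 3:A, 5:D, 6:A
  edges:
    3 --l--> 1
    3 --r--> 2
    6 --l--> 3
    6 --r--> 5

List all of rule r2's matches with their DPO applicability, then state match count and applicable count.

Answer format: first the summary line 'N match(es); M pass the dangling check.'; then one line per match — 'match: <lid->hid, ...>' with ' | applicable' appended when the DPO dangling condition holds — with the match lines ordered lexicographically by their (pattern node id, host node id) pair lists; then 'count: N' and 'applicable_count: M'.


1 match(es); 1 pass the dangling check.
match: 0->6, 1->3, 2->1, 3->2, 4->5 | applicable
count: 1
applicable_count: 1


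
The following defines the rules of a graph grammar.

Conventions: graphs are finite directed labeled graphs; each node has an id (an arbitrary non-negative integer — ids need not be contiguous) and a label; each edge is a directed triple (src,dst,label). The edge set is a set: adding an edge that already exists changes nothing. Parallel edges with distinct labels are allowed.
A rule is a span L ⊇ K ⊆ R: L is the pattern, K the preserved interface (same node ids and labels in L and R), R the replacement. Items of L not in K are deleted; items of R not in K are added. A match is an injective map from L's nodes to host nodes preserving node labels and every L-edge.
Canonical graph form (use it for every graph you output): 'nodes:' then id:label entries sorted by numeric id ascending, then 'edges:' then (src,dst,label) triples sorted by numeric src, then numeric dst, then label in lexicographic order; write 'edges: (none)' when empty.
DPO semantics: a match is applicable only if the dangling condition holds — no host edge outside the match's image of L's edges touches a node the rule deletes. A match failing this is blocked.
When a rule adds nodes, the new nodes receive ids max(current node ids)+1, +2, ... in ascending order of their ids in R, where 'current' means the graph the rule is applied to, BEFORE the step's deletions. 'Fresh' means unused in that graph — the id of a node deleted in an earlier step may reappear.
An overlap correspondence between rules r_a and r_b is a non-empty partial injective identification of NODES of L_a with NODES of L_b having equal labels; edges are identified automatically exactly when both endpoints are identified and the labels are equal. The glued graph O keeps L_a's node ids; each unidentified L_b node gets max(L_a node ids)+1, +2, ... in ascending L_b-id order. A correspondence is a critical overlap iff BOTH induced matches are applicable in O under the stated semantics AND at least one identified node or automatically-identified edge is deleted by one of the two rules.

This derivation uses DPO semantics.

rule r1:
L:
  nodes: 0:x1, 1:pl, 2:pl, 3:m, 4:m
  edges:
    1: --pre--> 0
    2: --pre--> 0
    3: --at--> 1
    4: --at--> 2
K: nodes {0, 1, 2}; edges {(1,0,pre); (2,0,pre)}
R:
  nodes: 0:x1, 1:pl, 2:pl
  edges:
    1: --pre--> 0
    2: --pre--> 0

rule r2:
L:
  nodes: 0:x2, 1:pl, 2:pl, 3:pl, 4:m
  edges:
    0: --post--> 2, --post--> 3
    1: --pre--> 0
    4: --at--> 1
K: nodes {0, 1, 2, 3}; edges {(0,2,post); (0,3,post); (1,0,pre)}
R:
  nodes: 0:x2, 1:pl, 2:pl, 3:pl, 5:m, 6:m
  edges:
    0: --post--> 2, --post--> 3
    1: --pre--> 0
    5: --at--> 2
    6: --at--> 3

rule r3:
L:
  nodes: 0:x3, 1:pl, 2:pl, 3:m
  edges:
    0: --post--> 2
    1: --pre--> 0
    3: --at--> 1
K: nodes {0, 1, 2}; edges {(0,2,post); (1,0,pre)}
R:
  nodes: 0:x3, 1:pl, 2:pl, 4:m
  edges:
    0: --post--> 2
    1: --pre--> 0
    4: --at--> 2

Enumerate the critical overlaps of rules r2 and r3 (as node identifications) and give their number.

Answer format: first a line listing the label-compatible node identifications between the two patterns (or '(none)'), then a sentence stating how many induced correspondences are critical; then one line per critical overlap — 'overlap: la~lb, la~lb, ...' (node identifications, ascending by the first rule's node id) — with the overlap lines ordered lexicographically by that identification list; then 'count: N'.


label-compatible node identifications between L(r2) and L(r3): 1~1, 1~2, 2~1, 2~2, 3~1, 3~2, 4~3
3 of the induced correspondences are critical overlaps of r2 and r3.
overlap: 1~1, 2~2, 4~3
overlap: 1~1, 3~2, 4~3
overlap: 1~1, 4~3
count: 3


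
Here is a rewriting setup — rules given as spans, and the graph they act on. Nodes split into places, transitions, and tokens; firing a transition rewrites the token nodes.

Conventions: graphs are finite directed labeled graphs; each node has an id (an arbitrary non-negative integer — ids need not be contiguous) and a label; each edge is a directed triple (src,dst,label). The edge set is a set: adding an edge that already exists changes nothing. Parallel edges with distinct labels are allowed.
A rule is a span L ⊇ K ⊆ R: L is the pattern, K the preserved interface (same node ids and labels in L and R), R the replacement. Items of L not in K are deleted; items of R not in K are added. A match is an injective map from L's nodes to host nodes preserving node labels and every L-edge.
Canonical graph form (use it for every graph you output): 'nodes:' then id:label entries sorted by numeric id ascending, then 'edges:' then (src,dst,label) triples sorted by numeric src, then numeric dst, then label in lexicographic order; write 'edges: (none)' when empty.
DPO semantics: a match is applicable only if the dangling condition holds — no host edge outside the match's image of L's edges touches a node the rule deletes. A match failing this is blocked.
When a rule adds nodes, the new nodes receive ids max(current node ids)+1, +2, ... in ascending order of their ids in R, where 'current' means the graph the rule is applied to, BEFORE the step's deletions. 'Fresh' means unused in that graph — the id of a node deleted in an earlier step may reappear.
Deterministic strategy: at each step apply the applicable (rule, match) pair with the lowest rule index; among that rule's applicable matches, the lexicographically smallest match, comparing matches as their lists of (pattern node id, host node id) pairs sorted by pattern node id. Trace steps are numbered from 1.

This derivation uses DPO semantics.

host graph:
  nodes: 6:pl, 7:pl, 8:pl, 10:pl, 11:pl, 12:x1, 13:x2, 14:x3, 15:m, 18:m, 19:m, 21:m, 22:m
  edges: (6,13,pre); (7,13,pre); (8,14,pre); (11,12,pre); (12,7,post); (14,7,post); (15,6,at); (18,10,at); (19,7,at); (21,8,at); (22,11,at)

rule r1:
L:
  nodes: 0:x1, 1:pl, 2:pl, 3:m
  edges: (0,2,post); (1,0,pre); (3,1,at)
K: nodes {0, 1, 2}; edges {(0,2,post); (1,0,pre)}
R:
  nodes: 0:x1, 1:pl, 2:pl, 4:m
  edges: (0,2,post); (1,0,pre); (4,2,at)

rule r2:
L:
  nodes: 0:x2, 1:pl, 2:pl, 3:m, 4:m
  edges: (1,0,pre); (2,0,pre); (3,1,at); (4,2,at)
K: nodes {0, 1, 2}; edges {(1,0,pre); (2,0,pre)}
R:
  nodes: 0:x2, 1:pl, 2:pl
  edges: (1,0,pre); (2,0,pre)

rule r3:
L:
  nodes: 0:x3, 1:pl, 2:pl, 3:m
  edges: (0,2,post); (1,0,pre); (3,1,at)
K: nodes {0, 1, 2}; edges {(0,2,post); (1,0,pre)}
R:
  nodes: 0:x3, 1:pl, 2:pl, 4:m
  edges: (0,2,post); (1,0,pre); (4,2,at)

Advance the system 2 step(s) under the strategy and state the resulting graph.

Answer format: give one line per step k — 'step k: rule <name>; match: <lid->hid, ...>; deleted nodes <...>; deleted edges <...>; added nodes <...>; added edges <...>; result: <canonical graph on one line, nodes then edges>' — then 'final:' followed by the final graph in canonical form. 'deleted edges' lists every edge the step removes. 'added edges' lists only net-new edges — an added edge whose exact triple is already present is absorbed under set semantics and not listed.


step 1: rule r1; match: 0->12, 1->11, 2->7, 3->22; deleted nodes 22; deleted edges (22,11,at); added nodes 23; added edges (23,7,at); result: nodes: 6:pl, 7:pl, 8:pl, 10:pl, 11:pl, 12:x1, 13:x2, 14:x3, 15:m, 18:m, 19:m, 21:m, 23:m edges: (6,13,pre); (7,13,pre); (8,14,pre); (11,12,pre); (12,7,post); (14,7,post); (15,6,at); (18,10,at); (19,7,at); (21,8,at); (23,7,at)
step 2: rule r2; match: 0->13, 1->6, 2->7, 3->15, 4->19; deleted nodes 15, 19; deleted edges (15,6,at); (19,7,at); added nodes (none); added edges (none); result: nodes: 6:pl, 7:pl, 8:pl, 10:pl, 11:pl, 12:x1, 13:x2, 14:x3, 18:m, 21:m, 23:m edges: (6,13,pre); (7,13,pre); (8,14,pre); (11,12,pre); (12,7,post); (14,7,post); (18,10,at); (21,8,at); (23,7,at)
final:
nodes: 6:pl, 7:pl, 8:pl, 10:pl, 11:pl, 12:x1, 13:x2, 14:x3, 18:m, 21:m, 23:m
edges: (6,13,pre); (7,13,pre); (8,14,pre); (11,12,pre); (12,7,post); (14,7,post); (18,10,at); (21,8,at); (23,7,at)


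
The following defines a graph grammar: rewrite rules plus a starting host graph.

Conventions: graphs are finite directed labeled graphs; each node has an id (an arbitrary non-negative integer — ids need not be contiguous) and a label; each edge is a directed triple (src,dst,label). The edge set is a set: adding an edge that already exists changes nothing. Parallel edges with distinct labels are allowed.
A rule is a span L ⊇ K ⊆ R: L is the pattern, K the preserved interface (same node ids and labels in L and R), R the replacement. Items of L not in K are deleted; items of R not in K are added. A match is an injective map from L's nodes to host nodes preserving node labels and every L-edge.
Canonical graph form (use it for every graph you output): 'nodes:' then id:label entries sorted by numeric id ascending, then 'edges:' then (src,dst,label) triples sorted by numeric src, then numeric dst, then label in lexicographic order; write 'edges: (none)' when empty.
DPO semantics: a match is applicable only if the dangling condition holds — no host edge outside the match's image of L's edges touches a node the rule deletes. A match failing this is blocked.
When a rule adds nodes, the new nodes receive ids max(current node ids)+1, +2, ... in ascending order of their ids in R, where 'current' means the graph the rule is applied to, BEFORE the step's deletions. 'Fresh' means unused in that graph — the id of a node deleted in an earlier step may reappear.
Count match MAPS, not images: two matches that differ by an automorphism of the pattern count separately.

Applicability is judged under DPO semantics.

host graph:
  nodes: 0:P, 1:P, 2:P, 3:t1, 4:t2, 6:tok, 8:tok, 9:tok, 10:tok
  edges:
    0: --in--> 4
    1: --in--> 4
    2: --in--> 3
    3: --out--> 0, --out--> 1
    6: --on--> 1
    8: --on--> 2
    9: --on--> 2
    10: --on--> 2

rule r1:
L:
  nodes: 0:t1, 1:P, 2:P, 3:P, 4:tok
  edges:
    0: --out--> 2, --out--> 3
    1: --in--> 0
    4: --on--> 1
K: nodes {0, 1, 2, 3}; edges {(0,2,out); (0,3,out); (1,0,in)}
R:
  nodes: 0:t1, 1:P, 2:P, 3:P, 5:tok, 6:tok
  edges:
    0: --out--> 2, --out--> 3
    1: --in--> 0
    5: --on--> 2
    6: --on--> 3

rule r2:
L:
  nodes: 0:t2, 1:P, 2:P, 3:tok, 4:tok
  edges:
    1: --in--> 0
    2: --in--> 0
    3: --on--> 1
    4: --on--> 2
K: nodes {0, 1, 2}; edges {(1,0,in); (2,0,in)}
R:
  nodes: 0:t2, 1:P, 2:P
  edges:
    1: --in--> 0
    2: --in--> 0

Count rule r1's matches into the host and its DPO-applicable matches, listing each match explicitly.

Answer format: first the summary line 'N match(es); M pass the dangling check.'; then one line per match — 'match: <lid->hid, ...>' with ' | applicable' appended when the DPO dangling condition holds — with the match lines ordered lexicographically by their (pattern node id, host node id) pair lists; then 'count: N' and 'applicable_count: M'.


6 match(es); 6 pass the dangling check.
match: 0->3, 1->2, 2->0, 3->1, 4->8 | applicable
match: 0->3, 1->2, 2->0, 3->1, 4->9 | applicable
match: 0->3, 1->2, 2->0, 3->1, 4->10 | applicable
match: 0->3, 1->2, 2->1, 3->0, 4->8 | applicable
match: 0->3, 1->2, 2->1, 3->0, 4->9 | applicable
match: 0->3, 1->2, 2->1, 3->0, 4->10 | applicable
count: 6
applicable_count: 6


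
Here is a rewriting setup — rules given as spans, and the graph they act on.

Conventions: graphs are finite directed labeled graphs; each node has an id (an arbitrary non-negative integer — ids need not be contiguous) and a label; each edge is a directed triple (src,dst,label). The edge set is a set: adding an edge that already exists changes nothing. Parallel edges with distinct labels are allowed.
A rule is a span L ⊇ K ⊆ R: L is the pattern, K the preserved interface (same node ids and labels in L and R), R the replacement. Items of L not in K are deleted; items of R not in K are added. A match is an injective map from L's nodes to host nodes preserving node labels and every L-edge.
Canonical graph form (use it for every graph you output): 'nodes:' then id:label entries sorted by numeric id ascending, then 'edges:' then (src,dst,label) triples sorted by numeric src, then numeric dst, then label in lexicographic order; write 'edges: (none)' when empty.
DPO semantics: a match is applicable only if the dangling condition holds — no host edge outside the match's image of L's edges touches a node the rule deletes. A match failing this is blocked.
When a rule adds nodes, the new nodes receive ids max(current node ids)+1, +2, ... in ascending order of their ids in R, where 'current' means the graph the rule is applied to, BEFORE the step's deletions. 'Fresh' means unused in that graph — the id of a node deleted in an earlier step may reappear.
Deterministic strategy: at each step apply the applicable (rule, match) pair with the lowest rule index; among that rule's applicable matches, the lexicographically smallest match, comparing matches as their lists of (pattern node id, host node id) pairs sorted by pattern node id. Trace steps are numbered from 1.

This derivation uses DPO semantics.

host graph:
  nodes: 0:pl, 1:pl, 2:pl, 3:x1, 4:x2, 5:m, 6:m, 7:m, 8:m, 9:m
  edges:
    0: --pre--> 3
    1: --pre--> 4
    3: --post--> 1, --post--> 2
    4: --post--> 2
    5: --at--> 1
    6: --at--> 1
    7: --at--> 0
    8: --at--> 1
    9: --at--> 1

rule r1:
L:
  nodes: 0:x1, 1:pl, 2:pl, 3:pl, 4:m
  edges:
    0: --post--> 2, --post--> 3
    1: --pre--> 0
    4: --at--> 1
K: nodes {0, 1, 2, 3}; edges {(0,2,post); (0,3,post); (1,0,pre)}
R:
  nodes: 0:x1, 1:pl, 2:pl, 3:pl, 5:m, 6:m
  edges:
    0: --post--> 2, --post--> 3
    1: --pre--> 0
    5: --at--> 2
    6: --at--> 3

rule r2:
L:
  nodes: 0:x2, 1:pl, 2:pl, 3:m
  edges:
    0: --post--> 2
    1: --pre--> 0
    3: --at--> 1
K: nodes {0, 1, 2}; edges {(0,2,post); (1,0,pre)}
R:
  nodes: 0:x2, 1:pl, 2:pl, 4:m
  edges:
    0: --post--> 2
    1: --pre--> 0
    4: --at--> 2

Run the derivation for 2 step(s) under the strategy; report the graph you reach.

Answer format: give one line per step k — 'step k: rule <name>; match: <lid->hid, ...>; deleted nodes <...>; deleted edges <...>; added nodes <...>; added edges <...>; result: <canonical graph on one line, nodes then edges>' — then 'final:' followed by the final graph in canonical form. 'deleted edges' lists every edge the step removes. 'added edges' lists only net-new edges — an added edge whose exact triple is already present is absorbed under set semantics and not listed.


step 1: rule r1; match: 0->3, 1->0, 2->1, 3->2, 4->7; deleted nodes 7; deleted edges (7,0,at); added nodes 10, 11; added edges (10,1,at); (11,2,at); result: nodes: 0:pl, 1:pl, 2:pl, 3:x1, 4:x2, 5:m, 6:m, 8:m, 9:m, 10:m, 11:m edges: (0,3,pre); (1,4,pre); (3,1,post); (3,2,post); (4,2,post); (5,1,at); (6,1,at); (8,1,at); (9,1,at); (10,1,at); (11,2,at)
step 2: rule r2; match: 0->4, 1->1, 2->2, 3->5; deleted nodes 5; deleted edges (5,1,at); added nodes 12; added edges (12,2,at); result: nodes: 0:pl, 1:pl, 2:pl, 3:x1, 4:x2, 6:m, 8:m, 9:m, 10:m, 11:m, 12:m edges: (0,3,pre); (1,4,pre); (3,1,post); (3,2,post); (4,2,post); (6,1,at); (8,1,at); (9,1,at); (10,1,at); (11,2,at); (12,2,at)
final:
nodes: 0:pl, 1:pl, 2:pl, 3:x1, 4:x2, 6:m, 8:m, 9:m, 10:m, 11:m, 12:m
edges: (0,3,pre); (1,4,pre); (3,1,post); (3,2,post); (4,2,post); (6,1,at); (8,1,at); (9,1,at); (10,1,at); (11,2,at); (12,2,at)


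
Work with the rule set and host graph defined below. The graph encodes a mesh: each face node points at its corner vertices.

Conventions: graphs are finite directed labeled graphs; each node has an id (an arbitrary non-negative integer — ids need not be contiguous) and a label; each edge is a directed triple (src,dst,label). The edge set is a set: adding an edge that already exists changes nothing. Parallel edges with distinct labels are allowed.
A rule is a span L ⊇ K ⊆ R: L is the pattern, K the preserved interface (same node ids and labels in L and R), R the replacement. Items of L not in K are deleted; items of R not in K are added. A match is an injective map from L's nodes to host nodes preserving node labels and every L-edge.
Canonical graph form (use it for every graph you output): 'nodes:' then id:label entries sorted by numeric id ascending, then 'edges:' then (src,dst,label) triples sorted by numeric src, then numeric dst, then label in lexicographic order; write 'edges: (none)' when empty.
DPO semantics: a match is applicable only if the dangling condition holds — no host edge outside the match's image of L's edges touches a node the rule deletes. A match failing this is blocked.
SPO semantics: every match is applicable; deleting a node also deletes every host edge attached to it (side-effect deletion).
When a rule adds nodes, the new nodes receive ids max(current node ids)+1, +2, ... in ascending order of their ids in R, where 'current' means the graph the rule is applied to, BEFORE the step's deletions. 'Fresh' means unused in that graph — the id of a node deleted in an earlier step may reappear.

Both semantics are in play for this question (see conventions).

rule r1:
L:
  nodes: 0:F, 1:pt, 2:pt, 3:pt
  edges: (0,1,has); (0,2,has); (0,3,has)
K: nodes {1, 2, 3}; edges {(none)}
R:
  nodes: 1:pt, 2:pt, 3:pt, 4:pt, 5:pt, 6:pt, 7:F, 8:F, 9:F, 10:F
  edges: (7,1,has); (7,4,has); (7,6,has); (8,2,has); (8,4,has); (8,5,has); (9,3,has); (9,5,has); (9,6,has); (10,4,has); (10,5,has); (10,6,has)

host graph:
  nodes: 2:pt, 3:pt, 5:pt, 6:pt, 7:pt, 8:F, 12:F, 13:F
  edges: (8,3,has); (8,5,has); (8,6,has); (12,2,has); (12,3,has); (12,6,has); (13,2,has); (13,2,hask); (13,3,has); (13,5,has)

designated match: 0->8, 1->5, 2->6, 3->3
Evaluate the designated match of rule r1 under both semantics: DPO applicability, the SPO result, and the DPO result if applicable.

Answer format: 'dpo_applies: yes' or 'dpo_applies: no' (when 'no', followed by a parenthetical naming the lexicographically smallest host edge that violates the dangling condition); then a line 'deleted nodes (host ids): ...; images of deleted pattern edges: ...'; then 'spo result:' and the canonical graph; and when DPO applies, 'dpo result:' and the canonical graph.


dpo_applies: yes
deleted nodes (host ids): 8; images of deleted pattern edges: (8,3,has); (8,5,has); (8,6,has)
spo result:
nodes: 2:pt, 3:pt, 5:pt, 6:pt, 7:pt, 12:F, 13:F, 14:pt, 15:pt, 16:pt, 17:F, 18:F, 19:F, 20:F
edges: (12,2,has); (12,3,has); (12,6,has); (13,2,has); (13,2,hask); (13,3,has); (13,5,has); (17,5,has); (17,14,has); (17,16,has); (18,6,has); (18,14,has); (18,15,has); (19,3,has); (19,15,has); (19,16,has); (20,14,has); (20,15,has); (20,16,has)
dpo result:
nodes: 2:pt, 3:pt, 5:pt, 6:pt, 7:pt, 12:F, 13:F, 14:pt, 15:pt, 16:pt, 17:F, 18:F, 19:F, 20:F
edges: (12,2,has); (12,3,has); (12,6,has); (13,2,has); (13,2,hask); (13,3,has); (13,5,has); (17,5,has); (17,14,has); (17,16,has); (18,6,has); (18,14,has); (18,15,has); (19,3,has); (19,15,has); (19,16,has); (20,14,has); (20,15,has); (20,16,has)


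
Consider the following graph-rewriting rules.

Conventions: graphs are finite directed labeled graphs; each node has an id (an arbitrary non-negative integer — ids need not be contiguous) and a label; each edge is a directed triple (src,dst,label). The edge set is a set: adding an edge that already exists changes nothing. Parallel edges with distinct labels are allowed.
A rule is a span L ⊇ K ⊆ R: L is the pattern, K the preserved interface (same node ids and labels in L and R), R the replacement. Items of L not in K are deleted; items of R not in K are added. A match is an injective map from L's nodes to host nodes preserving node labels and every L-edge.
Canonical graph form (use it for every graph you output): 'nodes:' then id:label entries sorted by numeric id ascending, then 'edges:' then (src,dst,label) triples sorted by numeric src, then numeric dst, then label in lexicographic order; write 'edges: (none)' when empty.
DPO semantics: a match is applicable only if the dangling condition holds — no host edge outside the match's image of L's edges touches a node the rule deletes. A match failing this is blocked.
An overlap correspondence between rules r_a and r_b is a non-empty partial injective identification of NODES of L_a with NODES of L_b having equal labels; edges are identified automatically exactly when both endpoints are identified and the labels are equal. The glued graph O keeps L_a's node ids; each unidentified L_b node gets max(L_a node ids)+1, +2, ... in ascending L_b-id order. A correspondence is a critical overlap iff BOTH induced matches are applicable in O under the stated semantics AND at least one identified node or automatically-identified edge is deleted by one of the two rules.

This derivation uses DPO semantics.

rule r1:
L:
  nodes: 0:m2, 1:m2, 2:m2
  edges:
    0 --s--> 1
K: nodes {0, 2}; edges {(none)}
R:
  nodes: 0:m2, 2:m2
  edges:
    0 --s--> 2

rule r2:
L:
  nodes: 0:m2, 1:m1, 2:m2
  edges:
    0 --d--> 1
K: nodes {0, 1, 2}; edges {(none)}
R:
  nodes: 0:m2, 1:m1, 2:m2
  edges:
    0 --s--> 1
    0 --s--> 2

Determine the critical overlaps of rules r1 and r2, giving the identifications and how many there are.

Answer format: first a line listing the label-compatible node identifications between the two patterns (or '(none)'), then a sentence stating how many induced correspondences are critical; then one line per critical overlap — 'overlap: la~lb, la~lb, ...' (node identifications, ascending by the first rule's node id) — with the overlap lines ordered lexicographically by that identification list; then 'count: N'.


label-compatible node identifications between L(r1) and L(r2): 0~0, 0~2, 1~0, 1~2, 2~0, 2~2
3 of the induced correspondences are critical overlaps of r1 and r2.
overlap: 0~0, 1~2
overlap: 1~2
overlap: 1~2, 2~0
count: 3


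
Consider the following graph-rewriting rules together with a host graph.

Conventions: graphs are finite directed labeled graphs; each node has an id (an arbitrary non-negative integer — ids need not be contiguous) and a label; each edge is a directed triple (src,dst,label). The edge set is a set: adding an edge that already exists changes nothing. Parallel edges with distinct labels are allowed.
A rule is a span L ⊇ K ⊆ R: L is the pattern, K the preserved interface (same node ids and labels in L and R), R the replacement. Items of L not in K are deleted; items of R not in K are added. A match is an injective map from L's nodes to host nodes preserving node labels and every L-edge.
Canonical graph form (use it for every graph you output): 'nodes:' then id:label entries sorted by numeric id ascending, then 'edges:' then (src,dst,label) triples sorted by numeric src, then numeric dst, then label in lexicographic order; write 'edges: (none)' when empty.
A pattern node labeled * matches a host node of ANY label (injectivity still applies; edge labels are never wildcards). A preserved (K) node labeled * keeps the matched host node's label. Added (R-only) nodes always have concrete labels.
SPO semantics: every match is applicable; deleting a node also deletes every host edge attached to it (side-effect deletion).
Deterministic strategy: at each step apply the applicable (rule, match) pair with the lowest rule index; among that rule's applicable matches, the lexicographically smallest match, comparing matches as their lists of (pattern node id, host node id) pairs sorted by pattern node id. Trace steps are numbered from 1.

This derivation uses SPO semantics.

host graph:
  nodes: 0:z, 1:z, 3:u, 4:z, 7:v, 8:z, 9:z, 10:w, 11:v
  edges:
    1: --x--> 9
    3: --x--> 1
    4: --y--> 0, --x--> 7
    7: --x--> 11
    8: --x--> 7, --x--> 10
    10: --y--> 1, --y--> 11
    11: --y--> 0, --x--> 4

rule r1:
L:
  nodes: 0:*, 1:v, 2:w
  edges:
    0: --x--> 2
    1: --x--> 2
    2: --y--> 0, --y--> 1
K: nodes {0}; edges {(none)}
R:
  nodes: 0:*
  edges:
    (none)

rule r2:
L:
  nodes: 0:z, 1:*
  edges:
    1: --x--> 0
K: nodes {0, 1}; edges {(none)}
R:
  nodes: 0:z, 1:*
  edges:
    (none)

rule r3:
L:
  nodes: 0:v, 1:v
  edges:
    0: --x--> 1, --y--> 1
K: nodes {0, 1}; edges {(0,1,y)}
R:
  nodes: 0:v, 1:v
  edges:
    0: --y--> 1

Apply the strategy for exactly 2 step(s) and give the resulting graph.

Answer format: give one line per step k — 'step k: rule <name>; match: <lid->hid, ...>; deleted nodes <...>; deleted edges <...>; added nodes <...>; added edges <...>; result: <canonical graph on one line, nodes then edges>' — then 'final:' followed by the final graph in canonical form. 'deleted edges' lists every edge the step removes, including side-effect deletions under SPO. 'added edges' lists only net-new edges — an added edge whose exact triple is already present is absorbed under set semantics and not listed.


step 1: rule r2; match: 0->1, 1->3; deleted nodes (none); deleted edges (3,1,x); added nodes (none); added edges (none); result: nodes: 0:z, 1:z, 3:u, 4:z, 7:v, 8:z, 9:z, 10:w, 11:v edges: (1,9,x); (4,0,y); (4,7,x); (7,11,x); (8,7,x); (8,10,x); (10,1,y); (10,11,y); (11,0,y); (11,4,x)
step 2: rule r2; match: 0->4, 1->11; deleted nodes (none); deleted edges (11,4,x); added nodes (none); added edges (none); result: nodes: 0:z, 1:z, 3:u, 4:z, 7:v, 8:z, 9:z, 10:w, 11:v edges: (1,9,x); (4,0,y); (4,7,x); (7,11,x); (8,7,x); (8,10,x); (10,1,y); (10,11,y); (11,0,y)
final:
nodes: 0:z, 1:z, 3:u, 4:z, 7:v, 8:z, 9:z, 10:w, 11:v
edges: (1,9,x); (4,0,y); (4,7,x); (7,11,x); (8,7,x); (8,10,x); (10,1,y); (10,11,y); (11,0,y)


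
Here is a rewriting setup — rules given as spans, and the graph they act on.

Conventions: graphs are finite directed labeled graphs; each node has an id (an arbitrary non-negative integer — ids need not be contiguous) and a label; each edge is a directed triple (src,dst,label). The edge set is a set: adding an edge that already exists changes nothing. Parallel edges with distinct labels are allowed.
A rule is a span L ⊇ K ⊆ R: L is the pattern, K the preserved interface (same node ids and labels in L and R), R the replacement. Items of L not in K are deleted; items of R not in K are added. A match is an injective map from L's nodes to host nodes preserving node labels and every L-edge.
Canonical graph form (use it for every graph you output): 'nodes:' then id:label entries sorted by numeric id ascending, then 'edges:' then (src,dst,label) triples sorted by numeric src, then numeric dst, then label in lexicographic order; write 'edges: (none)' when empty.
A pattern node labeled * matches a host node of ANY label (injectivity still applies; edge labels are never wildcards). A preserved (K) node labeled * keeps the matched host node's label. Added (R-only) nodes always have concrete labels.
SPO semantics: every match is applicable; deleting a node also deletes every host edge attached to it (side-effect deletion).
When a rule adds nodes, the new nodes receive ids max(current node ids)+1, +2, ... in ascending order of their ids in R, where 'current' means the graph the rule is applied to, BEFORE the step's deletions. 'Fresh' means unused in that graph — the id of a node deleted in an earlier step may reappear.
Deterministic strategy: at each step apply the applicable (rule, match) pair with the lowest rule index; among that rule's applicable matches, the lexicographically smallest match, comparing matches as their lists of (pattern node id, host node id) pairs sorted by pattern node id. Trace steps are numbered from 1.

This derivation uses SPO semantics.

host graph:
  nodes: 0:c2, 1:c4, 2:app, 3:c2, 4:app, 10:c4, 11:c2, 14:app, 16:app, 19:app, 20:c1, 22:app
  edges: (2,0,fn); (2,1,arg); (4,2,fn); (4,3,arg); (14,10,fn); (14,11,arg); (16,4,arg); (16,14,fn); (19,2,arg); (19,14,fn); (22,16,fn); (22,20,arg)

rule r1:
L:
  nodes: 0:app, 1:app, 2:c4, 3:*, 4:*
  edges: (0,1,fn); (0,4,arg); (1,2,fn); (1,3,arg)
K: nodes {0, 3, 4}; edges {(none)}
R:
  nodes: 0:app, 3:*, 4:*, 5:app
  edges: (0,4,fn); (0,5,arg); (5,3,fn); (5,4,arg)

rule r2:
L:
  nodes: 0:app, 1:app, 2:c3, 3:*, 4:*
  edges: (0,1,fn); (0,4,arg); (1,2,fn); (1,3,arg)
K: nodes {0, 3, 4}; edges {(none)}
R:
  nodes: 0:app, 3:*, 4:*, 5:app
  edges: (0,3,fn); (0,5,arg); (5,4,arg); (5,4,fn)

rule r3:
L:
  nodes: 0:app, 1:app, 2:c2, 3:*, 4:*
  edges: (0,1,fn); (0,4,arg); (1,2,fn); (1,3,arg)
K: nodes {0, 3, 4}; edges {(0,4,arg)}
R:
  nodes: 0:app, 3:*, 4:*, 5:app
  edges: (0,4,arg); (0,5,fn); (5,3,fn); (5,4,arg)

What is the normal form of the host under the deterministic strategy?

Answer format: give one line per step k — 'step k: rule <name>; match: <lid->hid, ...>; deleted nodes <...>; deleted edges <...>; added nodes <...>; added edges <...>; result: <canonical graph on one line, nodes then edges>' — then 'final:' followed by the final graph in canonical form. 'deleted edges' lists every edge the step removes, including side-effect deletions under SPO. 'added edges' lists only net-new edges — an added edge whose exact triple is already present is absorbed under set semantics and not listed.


step 1: rule r1; match: 0->16, 1->14, 2->10, 3->11, 4->4; deleted nodes 10, 14; deleted edges (14,10,fn); (14,11,arg); (16,4,arg); (16,14,fn); (19,14,fn); added nodes 23; added edges (16,4,fn); (16,23,arg); (23,4,arg); (23,11,fn); result: nodes: 0:c2, 1:c4, 2:app, 3:c2, 4:app, 11:c2, 16:app, 19:app, 20:c1, 22:app, 23:app edges: (2,0,fn); (2,1,arg); (4,2,fn); (4,3,arg); (16,4,fn); (16,23,arg); (19,2,arg); (22,16,fn); (22,20,arg); (23,4,arg); (23,11,fn)
step 2: rule r3; match: 0->4, 1->2, 2->0, 3->1, 4->3; deleted nodes 0, 2; deleted edges (2,0,fn); (2,1,arg); (4,2,fn); (19,2,arg); added nodes 24; added edges (4,24,fn); (24,1,fn); (24,3,arg); result: nodes: 1:c4, 3:c2, 4:app, 11:c2, 16:app, 19:app, 20:c1, 22:app, 23:app, 24:app edges: (4,3,arg); (4,24,fn); (16,4,fn); (16,23,arg); (22,16,fn); (22,20,arg); (23,4,arg); (23,11,fn); (24,1,fn); (24,3,arg)
final:
nodes: 1:c4, 3:c2, 4:app, 11:c2, 16:app, 19:app, 20:c1, 22:app, 23:app, 24:app
edges: (4,3,arg); (4,24,fn); (16,4,fn); (16,23,arg); (22,16,fn); (22,20,arg); (23,4,arg); (23,11,fn); (24,1,fn); (24,3,arg)
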